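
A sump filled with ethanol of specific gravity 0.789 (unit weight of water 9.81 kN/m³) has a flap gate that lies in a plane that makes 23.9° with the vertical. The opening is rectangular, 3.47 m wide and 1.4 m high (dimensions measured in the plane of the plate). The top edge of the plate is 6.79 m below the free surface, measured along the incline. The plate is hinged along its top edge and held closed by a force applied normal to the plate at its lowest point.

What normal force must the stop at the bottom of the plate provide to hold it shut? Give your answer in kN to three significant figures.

γ = 0.789 × 9.81 = 7.74009 kN/m³.
The plate makes 23.9° with the vertical, i.e. θ = 90° − 23.9° = 66.1° to the horizontal. Measuring y along the incline from the free-surface line, vertical depth h = y·sinθ with sinθ = 0.914254.
The centroid lies 1.4/2 = 0.7 m below the top edge, so y_c = 6.79 + 0.7 = 7.49 m and h_c = 7.49 × 0.914254 = 6.84776 m.
A = 3.47 × 1.4 = 4.858 m².
Resultant F = γ·h_c·A = 7.74009 × 6.84776 × 4.858 = 257.485 kN.
I_c = b·h³/12 = 3.47 × 1.4³/12 = 0.793473 m⁴.
Centre of pressure: y_p = y_c + I_c/(y_c·A) = 7.49 + 0.793473/(7.49 × 4.858) = 7.49 + 0.0218068 = 7.51181 m along the plane.
The resultant acts 0.7 + 0.0218068 = 0.721807 m (along the plate) below the hinge at the top edge, so the moment about the hinge is M = F × 0.721807 = 257.485 × 0.721807 = 185.854 kN·m.
A normal force at the bottom, 1.4 m from the hinge, must supply this moment: P = 185.854/1.4 = 132.753 kN.

P ≈ 133 kN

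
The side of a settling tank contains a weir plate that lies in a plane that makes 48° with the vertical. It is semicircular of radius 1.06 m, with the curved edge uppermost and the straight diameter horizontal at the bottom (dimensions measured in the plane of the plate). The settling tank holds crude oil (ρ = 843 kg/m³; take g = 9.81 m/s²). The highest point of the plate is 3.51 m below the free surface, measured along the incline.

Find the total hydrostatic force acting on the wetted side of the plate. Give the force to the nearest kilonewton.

F ≈ 40 kN

γ = ρg = 843 × 9.81 / 1000 = 8.26983 kN/m³.
The plate makes 48° with the vertical, i.e. θ = 90° − 48° = 42° to the horizontal. Measuring y along the incline from the free-surface line, vertical depth h = y·sinθ with sinθ = 0.669131.
The centroid lies 4r/(3π) = 0.449878 m above the diameter, so r − 4r/(3π) = 1.06 − 0.449878 = 0.610122 m below the topmost point, so y_c = 3.51 + 0.610122 = 4.12012 m and h_c = 4.12012 × 0.669131 = 2.7569 m.
A = πr²/2 = π × 1.06²/2 = 1.76495 m².
Resultant F = γ·h_c·A = 8.26983 × 2.7569 × 1.76495 = 40.2393 kN.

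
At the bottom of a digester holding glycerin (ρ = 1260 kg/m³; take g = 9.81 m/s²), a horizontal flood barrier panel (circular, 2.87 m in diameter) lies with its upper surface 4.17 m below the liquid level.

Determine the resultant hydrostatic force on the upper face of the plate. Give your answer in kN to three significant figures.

γ = ρg = 1260 × 9.81 / 1000 = 12.3606 kN/m³.
The plate is horizontal, so pressure is uniform at p = γ·h = 12.3606 × 4.17 = 51.5437 kN/m².
A = π(1.435)² = 6.46925 m².
F = p·A = 51.5437 × 6.46925 = 333.449 kN.

F ≈ 333 kN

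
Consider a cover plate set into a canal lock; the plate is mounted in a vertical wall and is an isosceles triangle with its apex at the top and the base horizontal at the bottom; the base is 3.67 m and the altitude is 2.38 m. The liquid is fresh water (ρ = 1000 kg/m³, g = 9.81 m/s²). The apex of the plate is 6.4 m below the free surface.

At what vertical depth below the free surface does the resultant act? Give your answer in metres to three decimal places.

γ = ρg = 1000 × 9.81 = 9810 N/m³ = 9.81 kN/m³.
With the apex up, the centroid sits 2h/3 = 2 × 2.38/3 = 1.58667 m below the apex, so the centroid depth is h_c = 6.4 + 1.58667 = 7.98667 m.
A = ½ × 3.67 × 2.38 = 4.3673 m².
Resultant F = γ·h_c·A = 9.81 × 7.98667 × 4.3673 = 342.175 kN.
I_c = b·h³/36 = 3.67 × 2.38³/36 = 1.37434 m⁴.
Centre of pressure: y_p = y_c + I_c/(y_c·A) = 7.98667 + 1.37434/(7.98667 × 4.3673) = 7.98667 + 0.0394017 = 8.02607 m along the plane.

h_p = 8.026 m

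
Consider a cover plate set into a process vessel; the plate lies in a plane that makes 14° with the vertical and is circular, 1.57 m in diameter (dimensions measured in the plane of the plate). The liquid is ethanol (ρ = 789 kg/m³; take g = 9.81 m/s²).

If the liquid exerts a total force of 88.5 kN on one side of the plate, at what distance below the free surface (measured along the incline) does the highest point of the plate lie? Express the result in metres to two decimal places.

y_top ≈ 5.30 m

γ = ρg = 789 × 9.81 / 1000 = 7.74009 kN/m³.
A = π(0.785)² = 1.93593 m².
From F = γ·h_c·A, the centroid depth is h_c = 88.5/(7.74009 × 1.93593) = 5.90619 m.
The plate makes 14° with the vertical, i.e. θ = 90° − 14° = 76° to the horizontal. Measuring y along the incline from the free-surface line, vertical depth h = y·sinθ with sinθ = 0.970296.
Along the incline, y_c = h_c/sinθ = 5.90619/0.970296 = 6.087 m.
The centroid is at the centre, 0.785 m below the top of the plate, so the highest point sits at y_top = 6.087 − 0.785 = 5.302 m along the incline.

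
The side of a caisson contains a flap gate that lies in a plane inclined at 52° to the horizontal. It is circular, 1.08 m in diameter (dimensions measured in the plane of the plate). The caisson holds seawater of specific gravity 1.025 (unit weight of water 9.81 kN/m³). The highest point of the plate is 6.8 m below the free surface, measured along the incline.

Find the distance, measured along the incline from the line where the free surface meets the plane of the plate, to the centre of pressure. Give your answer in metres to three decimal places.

y_p = 7.350 m

γ = 1.025 × 9.81 = 10.05525 kN/m³.
Let θ = 52° be the plate's angle to the horizontal; measure y along the incline from where the plane meets the free surface. Vertical depth h = y·sinθ with sinθ = 0.788011.
The centroid is at the centre, 0.54 m below the top of the plate, so y_c = 6.8 + 0.54 = 7.34 m and h_c = 7.34 × 0.788011 = 5.784 m.
A = π(0.54)² = 0.916088 m².
Resultant F = γ·h_c·A = 10.05525 × 5.784 × 0.916088 = 53.2793 kN.
I_c = πr⁴/4 = π × 0.54⁴/4 = 0.0667828 m⁴.
Centre of pressure: y_p = y_c + I_c/(y_c·A) = 7.34 + 0.0667828/(7.34 × 0.916088) = 7.34 + 0.00993188 = 7.34993 m along the plane.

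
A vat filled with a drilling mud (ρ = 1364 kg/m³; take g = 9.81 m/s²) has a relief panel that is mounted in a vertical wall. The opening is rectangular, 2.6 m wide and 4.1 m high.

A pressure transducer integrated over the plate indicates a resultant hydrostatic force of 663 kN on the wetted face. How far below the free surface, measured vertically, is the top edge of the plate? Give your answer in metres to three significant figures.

γ = ρg = 1364 × 9.81 / 1000 = 13.38084 kN/m³.
A = 2.6 × 4.1 = 10.66 m².
From F = γ·h_c·A, the centroid depth is h_c = 663/(13.38084 × 10.66) = 4.64807 m.
The centroid lies 4.1/2 = 2.05 m below the top edge, so the top edge sits at h_top = 4.64807 − 2.05 = 2.59807 m below the surface.

d_top ≈ 2.60 m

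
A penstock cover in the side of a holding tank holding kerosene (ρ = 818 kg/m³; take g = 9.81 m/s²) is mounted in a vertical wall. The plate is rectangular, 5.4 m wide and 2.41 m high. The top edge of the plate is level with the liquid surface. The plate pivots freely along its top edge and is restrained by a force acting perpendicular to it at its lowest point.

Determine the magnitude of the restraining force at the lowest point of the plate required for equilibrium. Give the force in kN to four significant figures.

P ≈ 83.89 kN

γ = ρg = 818 × 9.81 / 1000 = 8.02458 kN/m³.
The centroid lies 2.41/2 = 1.205 m below the top edge, so the centroid depth is h_c = 1.205 m.
A = 5.4 × 2.41 = 13.014 m².
Resultant F = γ·h_c·A = 8.02458 × 1.205 × 13.014 = 125.84 kN.
I_c = b·h³/12 = 5.4 × 2.41³/12 = 6.29888 m⁴.
Centre of pressure: y_p = y_c + I_c/(y_c·A) = 1.205 + 6.29888/(1.205 × 13.014) = 1.205 + 0.401666 = 1.60667 m along the plane.
The resultant acts 1.205 + 0.401666 = 1.60667 m (along the plate) below the hinge at the top edge, so the moment about the hinge is M = F × 1.60667 = 125.84 × 1.60667 = 202.183 kN·m.
A normal force at the bottom, 2.41 m from the hinge, must supply this moment: P = 202.183/2.41 = 83.8934 kN.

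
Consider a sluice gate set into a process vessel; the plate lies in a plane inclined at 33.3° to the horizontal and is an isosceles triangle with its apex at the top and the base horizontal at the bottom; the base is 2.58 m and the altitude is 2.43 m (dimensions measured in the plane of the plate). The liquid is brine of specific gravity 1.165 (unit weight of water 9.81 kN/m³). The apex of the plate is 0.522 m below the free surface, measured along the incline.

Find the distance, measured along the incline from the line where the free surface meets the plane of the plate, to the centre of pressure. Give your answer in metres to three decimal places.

y_p = 2.295 m

γ = 1.165 × 9.81 = 11.42865 kN/m³.
Let θ = 33.3° be the plate's angle to the horizontal; measure y along the incline from where the plane meets the free surface. Vertical depth h = y·sinθ with sinθ = 0.549023.
With the apex up, the centroid sits 2h/3 = 2 × 2.43/3 = 1.62 m below the apex, so y_c = 0.522 + 1.62 = 2.142 m and h_c = 2.142 × 0.549023 = 1.17601 m.
A = ½ × 2.58 × 2.43 = 3.1347 m².
Resultant F = γ·h_c·A = 11.42865 × 1.17601 × 3.1347 = 42.131 kN.
I_c = b·h³/36 = 2.58 × 2.43³/36 = 1.02834 m⁴.
Centre of pressure: y_p = y_c + I_c/(y_c·A) = 2.142 + 1.02834/(2.142 × 3.1347) = 2.142 + 0.153152 = 2.29515 m along the plane.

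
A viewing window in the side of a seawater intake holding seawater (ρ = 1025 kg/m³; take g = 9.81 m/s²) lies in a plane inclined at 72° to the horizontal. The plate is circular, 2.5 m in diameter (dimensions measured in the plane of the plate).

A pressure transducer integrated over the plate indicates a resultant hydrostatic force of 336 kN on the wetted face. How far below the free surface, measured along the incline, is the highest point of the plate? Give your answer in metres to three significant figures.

y_top ≈ 5.91 m

γ = ρg = 1025 × 9.81 / 1000 = 10.05525 kN/m³.
A = π(1.25)² = 4.90874 m².
From F = γ·h_c·A, the centroid depth is h_c = 336/(10.05525 × 4.90874) = 6.80732 m.
Let θ = 72° be the plate's angle to the horizontal; measure y along the incline from where the plane meets the free surface. Vertical depth h = y·sinθ with sinθ = 0.951057.
Along the incline, y_c = h_c/sinθ = 6.80732/0.951057 = 7.15764 m.
The centroid is at the centre, 1.25 m below the top of the plate, so the highest point sits at y_top = 7.15764 − 1.25 = 5.90764 m along the incline.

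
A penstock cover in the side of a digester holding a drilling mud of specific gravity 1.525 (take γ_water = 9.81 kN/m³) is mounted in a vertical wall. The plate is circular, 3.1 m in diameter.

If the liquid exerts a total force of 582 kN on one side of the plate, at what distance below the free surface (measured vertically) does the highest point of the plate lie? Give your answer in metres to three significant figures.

γ = 1.525 × 9.81 = 14.96025 kN/m³.
A = π(1.55)² = 7.54768 m².
From F = γ·h_c·A, the centroid depth is h_c = 582/(14.96025 × 7.54768) = 5.15431 m.
The centroid is at the centre, 1.55 m below the top of the plate, so the highest point sits at h_top = 5.15431 − 1.55 = 3.60431 m below the surface.

d_top ≈ 3.60 m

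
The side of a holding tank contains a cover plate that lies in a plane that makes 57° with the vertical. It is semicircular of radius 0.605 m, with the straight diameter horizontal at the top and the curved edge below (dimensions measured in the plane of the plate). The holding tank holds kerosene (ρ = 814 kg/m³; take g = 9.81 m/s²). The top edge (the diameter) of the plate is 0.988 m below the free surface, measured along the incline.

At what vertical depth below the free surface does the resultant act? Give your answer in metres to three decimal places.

h_p = 0.689 m

γ = ρg = 814 × 9.81 / 1000 = 7.98534 kN/m³.
The plate makes 57° with the vertical, i.e. θ = 90° − 57° = 33° to the horizontal. Measuring y along the incline from the free-surface line, vertical depth h = y·sinθ with sinθ = 0.544639.
The centroid of a semicircle lies 4r/(3π) = 0.25677 m from the diameter, here below the top edge, so y_c = 0.988 + 0.25677 = 1.24477 m and h_c = 1.24477 × 0.544639 = 0.67795 m.
A = πr²/2 = π × 0.605²/2 = 0.574951 m².
Resultant F = γ·h_c·A = 7.98534 × 0.67795 × 0.574951 = 3.11259 kN.
I_c = (π/8 − 8/(9π))·r⁴ = 0.109757 × 0.605⁴ = 0.0147046 m⁴.
Centre of pressure: y_p = y_c + I_c/(y_c·A) = 1.24477 + 0.0147046/(1.24477 × 0.574951) = 1.24477 + 0.0205463 = 1.26532 m along the plane.
Vertically, h_p = y_p·sinθ = 1.26532 × 0.544639 = 0.689143 m.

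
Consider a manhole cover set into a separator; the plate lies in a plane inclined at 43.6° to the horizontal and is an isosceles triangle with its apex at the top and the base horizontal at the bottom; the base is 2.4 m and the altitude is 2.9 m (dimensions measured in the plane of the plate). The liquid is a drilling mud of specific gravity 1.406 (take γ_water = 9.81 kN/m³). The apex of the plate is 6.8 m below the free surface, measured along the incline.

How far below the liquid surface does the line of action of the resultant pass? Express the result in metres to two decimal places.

γ = 1.406 × 9.81 = 13.79286 kN/m³.
Let θ = 43.6° be the plate's angle to the horizontal; measure y along the incline from where the plane meets the free surface. Vertical depth h = y·sinθ with sinθ = 0.689620.
With the apex up, the centroid sits 2h/3 = 2 × 2.9/3 = 1.93333 m below the apex, so y_c = 6.8 + 1.93333 = 8.73333 m and h_c = 8.73333 × 0.689620 = 6.02268 m.
A = ½ × 2.4 × 2.9 = 3.48 m².
Resultant F = γ·h_c·A = 13.79286 × 6.02268 × 3.48 = 289.084 kN.
I_c = b·h³/36 = 2.4 × 2.9³/36 = 1.62593 m⁴.
Centre of pressure: y_p = y_c + I_c/(y_c·A) = 8.73333 + 1.62593/(8.73333 × 3.48) = 8.73333 + 0.0534986 = 8.78683 m along the plane.
Vertically, h_p = y_p·sinθ = 8.78683 × 0.689620 = 6.05957 m.

h_p = 6.06 m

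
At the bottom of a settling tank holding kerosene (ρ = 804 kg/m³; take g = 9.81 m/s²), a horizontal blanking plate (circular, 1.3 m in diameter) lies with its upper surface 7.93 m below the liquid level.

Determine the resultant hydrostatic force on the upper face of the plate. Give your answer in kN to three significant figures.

F ≈ 83.0 kN

γ = ρg = 804 × 9.81 / 1000 = 7.88724 kN/m³.
The plate is horizontal, so pressure is uniform at p = γ·h = 7.88724 × 7.93 = 62.5458 kN/m².
A = π(0.65)² = 1.32732 m².
F = p·A = 62.5458 × 1.32732 = 83.0183 kN.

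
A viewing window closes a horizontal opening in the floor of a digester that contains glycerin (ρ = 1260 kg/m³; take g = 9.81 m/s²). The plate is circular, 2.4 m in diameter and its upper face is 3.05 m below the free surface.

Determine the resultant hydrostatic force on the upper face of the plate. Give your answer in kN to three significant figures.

γ = ρg = 1260 × 9.81 / 1000 = 12.3606 kN/m³.
The plate is horizontal, so pressure is uniform at p = γ·h = 12.3606 × 3.05 = 37.6998 kN/m².
A = π(1.2)² = 4.52389 m².
F = p·A = 37.6998 × 4.52389 = 170.55 kN.

F ≈ 171 kN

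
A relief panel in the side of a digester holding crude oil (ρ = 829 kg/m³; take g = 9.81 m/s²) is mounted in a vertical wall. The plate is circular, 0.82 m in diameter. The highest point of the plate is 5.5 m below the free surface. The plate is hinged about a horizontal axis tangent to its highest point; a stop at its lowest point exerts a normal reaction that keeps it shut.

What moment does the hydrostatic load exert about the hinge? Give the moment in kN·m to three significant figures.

γ = ρg = 829 × 9.81 / 1000 = 8.13249 kN/m³.
The centroid is at the centre, 0.41 m below the top of the plate, so the centroid depth is h_c = 5.5 + 0.41 = 5.91 m.
A = π(0.41)² = 0.528102 m².
Resultant F = γ·h_c·A = 8.13249 × 5.91 × 0.528102 = 25.3822 kN.
I_c = πr⁴/4 = π × 0.41⁴/4 = 0.0221935 m⁴.
Centre of pressure: y_p = y_c + I_c/(y_c·A) = 5.91 + 0.0221935/(5.91 × 0.528102) = 5.91 + 0.00711083 = 5.91711 m along the plane.
The resultant acts 0.41 + 0.00711083 = 0.417111 m (along the plate) below the hinge at the top edge, so the moment about the hinge is M = F × 0.417111 = 25.3822 × 0.417111 = 10.5872 kN·m.

M ≈ 10.6 kN·m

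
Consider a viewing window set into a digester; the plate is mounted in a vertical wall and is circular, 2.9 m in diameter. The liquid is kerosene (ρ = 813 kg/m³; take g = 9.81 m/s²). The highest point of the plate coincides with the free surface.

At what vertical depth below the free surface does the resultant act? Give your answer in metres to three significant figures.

h_p = 1.81 m

γ = ρg = 813 × 9.81 / 1000 = 7.97553 kN/m³.
The centroid is at the centre, 1.45 m below the top of the plate, so the centroid depth is h_c = 1.45 m.
A = π(1.45)² = 6.6052 m².
Resultant F = γ·h_c·A = 7.97553 × 1.45 × 6.6052 = 76.386 kN.
I_c = πr⁴/4 = π × 1.45⁴/4 = 3.47186 m⁴.
Centre of pressure: y_p = y_c + I_c/(y_c·A) = 1.45 + 3.47186/(1.45 × 6.6052) = 1.45 + 0.3625 = 1.8125 m along the plane.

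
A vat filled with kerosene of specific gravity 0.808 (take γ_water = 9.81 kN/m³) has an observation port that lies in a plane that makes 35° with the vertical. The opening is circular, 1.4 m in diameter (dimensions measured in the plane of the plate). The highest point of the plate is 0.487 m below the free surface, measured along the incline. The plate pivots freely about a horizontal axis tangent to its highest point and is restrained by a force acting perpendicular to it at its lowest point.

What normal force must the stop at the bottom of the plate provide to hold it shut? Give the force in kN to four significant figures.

P ≈ 6.807 kN

γ = 0.808 × 9.81 = 7.92648 kN/m³.
The plate makes 35° with the vertical, i.e. θ = 90° − 35° = 55° to the horizontal. Measuring y along the incline from the free-surface line, vertical depth h = y·sinθ with sinθ = 0.819152.
The centroid is at the centre, 0.7 m below the top of the plate, so y_c = 0.487 + 0.7 = 1.187 m and h_c = 1.187 × 0.819152 = 0.972333 m.
A = π(0.7)² = 1.53938 m².
Resultant F = γ·h_c·A = 7.92648 × 0.972333 × 1.53938 = 11.8643 kN.
I_c = πr⁴/4 = π × 0.7⁴/4 = 0.188574 m⁴.
Centre of pressure: y_p = y_c + I_c/(y_c·A) = 1.187 + 0.188574/(1.187 × 1.53938) = 1.187 + 0.103201 = 1.2902 m along the plane.
The resultant acts 0.7 + 0.103201 = 0.803201 m (along the plate) below the hinge at the top edge, so the moment about the hinge is M = F × 0.803201 = 11.8643 × 0.803201 = 9.52942 kN·m.
A normal force at the bottom, 1.4 m from the hinge, must supply this moment: P = 9.52942/1.4 = 6.80673 kN.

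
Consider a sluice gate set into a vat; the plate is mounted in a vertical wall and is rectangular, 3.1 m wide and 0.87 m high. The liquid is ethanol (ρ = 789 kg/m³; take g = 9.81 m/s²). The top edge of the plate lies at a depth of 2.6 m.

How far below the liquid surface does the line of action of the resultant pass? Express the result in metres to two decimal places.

γ = ρg = 789 × 9.81 / 1000 = 7.74009 kN/m³.
The centroid lies 0.87/2 = 0.435 m below the top edge, so the centroid depth is h_c = 2.6 + 0.435 = 3.035 m.
A = 3.1 × 0.87 = 2.697 m².
Resultant F = γ·h_c·A = 7.74009 × 3.035 × 2.697 = 63.3557 kN.
I_c = b·h³/12 = 3.1 × 0.87³/12 = 0.170113 m⁴.
Centre of pressure: y_p = y_c + I_c/(y_c·A) = 3.035 + 0.170113/(3.035 × 2.697) = 3.035 + 0.0207825 = 3.05578 m along the plane.

h_p = 3.06 m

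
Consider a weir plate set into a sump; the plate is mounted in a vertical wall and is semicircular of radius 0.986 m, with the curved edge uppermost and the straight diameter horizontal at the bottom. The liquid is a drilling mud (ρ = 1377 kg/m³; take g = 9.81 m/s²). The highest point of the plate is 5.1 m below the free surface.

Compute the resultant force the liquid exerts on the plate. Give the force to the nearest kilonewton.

γ = ρg = 1377 × 9.81 / 1000 = 13.50837 kN/m³.
The centroid lies 4r/(3π) = 0.418471 m above the diameter, so r − 4r/(3π) = 0.986 − 0.418471 = 0.567529 m below the topmost point, so the centroid depth is h_c = 5.1 + 0.567529 = 5.66753 m.
A = πr²/2 = π × 0.986²/2 = 1.52712 m².
Resultant F = γ·h_c·A = 13.50837 × 5.66753 × 1.52712 = 116.915 kN.

F ≈ 117 kN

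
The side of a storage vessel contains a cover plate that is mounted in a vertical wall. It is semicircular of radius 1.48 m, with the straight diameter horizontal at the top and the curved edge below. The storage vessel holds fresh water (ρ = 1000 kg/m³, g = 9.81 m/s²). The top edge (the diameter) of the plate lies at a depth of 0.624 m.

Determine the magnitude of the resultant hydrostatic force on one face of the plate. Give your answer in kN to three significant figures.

F ≈ 42.3 kN

γ = ρg = 1000 × 9.81 = 9810 N/m³ = 9.81 kN/m³.
The centroid of a semicircle lies 4r/(3π) = 0.628132 m from the diameter, here below the top edge, so the centroid depth is h_c = 0.624 + 0.628132 = 1.25213 m.
A = πr²/2 = π × 1.48²/2 = 3.44067 m².
Resultant F = γ·h_c·A = 9.81 × 1.25213 × 3.44067 = 42.2631 kN.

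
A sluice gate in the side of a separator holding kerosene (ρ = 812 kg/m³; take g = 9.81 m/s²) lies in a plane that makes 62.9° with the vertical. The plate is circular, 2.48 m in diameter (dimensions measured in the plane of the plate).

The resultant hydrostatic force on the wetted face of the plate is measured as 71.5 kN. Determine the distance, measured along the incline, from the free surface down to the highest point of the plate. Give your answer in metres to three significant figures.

γ = ρg = 812 × 9.81 / 1000 = 7.96572 kN/m³.
A = π(1.24)² = 4.83051 m².
From F = γ·h_c·A, the centroid depth is h_c = 71.5/(7.96572 × 4.83051) = 1.85818 m.
The plate makes 62.9° with the vertical, i.e. θ = 90° − 62.9° = 27.1° to the horizontal. Measuring y along the incline from the free-surface line, vertical depth h = y·sinθ with sinθ = 0.455545.
Along the incline, y_c = h_c/sinθ = 1.85818/0.455545 = 4.07903 m.
The centroid is at the centre, 1.24 m below the top of the plate, so the highest point sits at y_top = 4.07903 − 1.24 = 2.83903 m along the incline.

y_top ≈ 2.84 m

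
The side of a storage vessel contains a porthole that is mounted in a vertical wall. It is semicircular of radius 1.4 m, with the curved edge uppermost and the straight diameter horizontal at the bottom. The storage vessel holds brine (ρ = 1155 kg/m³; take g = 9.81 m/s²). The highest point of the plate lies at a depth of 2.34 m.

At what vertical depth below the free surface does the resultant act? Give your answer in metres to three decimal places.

h_p = 3.189 m

γ = ρg = 1155 × 9.81 / 1000 = 11.33055 kN/m³.
The centroid lies 4r/(3π) = 0.594178 m above the diameter, so r − 4r/(3π) = 1.4 − 0.594178 = 0.805822 m below the topmost point, so the centroid depth is h_c = 2.34 + 0.805822 = 3.14582 m.
A = πr²/2 = π × 1.4²/2 = 3.07876 m².
Resultant F = γ·h_c·A = 11.33055 × 3.14582 × 3.07876 = 109.739 kN.
I_c = (π/8 − 8/(9π))·r⁴ = 0.109757 × 1.4⁴ = 0.421642 m⁴.
Centre of pressure: y_p = y_c + I_c/(y_c·A) = 3.14582 + 0.421642/(3.14582 × 3.07876) = 3.14582 + 0.0435346 = 3.18935 m along the plane.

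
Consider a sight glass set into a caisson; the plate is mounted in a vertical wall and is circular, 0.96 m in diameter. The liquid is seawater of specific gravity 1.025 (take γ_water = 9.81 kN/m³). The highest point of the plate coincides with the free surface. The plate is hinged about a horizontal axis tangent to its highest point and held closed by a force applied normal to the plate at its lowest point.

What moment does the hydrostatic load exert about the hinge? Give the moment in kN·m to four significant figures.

M ≈ 2.096 kN·m

γ = 1.025 × 9.81 = 10.05525 kN/m³.
The centroid is at the centre, 0.48 m below the top of the plate, so the centroid depth is h_c = 0.48 m.
A = π(0.48)² = 0.723823 m².
Resultant F = γ·h_c·A = 10.05525 × 0.48 × 0.723823 = 3.49355 kN.
I_c = πr⁴/4 = π × 0.48⁴/4 = 0.0416922 m⁴.
Centre of pressure: y_p = y_c + I_c/(y_c·A) = 0.48 + 0.0416922/(0.48 × 0.723823) = 0.48 + 0.12 = 0.6 m along the plane.
The resultant acts 0.48 + 0.12 = 0.6 m (along the plate) below the hinge at the top edge, so the moment about the hinge is M = F × 0.6 = 3.49355 × 0.6 = 2.09613 kN·m.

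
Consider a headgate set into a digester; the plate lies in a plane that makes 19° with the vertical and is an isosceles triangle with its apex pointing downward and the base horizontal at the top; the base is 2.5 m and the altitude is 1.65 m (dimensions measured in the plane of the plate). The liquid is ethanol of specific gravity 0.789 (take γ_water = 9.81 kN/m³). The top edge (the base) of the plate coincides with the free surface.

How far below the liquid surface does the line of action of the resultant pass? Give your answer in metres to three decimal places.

h_p = 0.780 m

γ = 0.789 × 9.81 = 7.74009 kN/m³.
The plate makes 19° with the vertical, i.e. θ = 90° − 19° = 71° to the horizontal. Measuring y along the incline from the free-surface line, vertical depth h = y·sinθ with sinθ = 0.945519.
With the apex down, the centroid sits h/3 = 1.65/3 = 0.55 m below the base (the top edge), so y_c = 0.55 m and h_c = 0.55 × 0.945519 = 0.520035 m.
A = ½ × 2.5 × 1.65 = 2.0625 m².
Resultant F = γ·h_c·A = 7.74009 × 0.520035 × 2.0625 = 8.30181 kN.
I_c = b·h³/36 = 2.5 × 1.65³/36 = 0.311953 m⁴.
Centre of pressure: y_p = y_c + I_c/(y_c·A) = 0.55 + 0.311953/(0.55 × 2.0625) = 0.55 + 0.275 = 0.825 m along the plane.
Vertically, h_p = y_p·sinθ = 0.825 × 0.945519 = 0.780053 m.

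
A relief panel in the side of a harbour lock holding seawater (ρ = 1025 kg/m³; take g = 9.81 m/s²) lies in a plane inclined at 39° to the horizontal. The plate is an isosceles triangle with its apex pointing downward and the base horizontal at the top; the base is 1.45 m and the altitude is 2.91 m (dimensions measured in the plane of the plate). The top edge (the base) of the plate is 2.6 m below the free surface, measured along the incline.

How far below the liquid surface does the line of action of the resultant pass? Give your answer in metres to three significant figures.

h_p = 2.33 m

γ = ρg = 1025 × 9.81 / 1000 = 10.05525 kN/m³.
Let θ = 39° be the plate's angle to the horizontal; measure y along the incline from where the plane meets the free surface. Vertical depth h = y·sinθ with sinθ = 0.629320.
With the apex down, the centroid sits h/3 = 2.91/3 = 0.97 m below the base (the top edge), so y_c = 2.6 + 0.97 = 3.57 m and h_c = 3.57 × 0.629320 = 2.24667 m.
A = ½ × 1.45 × 2.91 = 2.10975 m².
Resultant F = γ·h_c·A = 10.05525 × 2.24667 × 2.10975 = 47.661 kN.
I_c = b·h³/36 = 1.45 × 2.91³/36 = 0.992532 m⁴.
Centre of pressure: y_p = y_c + I_c/(y_c·A) = 3.57 + 0.992532/(3.57 × 2.10975) = 3.57 + 0.131779 = 3.70178 m along the plane.
Vertically, h_p = y_p·sinθ = 3.70178 × 0.629320 = 2.3296 m.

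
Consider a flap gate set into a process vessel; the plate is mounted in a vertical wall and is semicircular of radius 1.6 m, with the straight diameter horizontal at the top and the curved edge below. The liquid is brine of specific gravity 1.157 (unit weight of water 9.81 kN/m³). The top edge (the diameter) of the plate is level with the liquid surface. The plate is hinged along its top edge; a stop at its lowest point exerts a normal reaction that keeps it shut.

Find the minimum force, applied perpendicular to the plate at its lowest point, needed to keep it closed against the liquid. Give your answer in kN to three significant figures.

P ≈ 18.3 kN

γ = 1.157 × 9.81 = 11.35017 kN/m³.
The centroid of a semicircle lies 4r/(3π) = 0.679061 m from the diameter, here below the top edge, so the centroid depth is h_c = 0.679061 m.
A = πr²/2 = π × 1.6²/2 = 4.02124 m².
Resultant F = γ·h_c·A = 11.35017 × 0.679061 × 4.02124 = 30.9935 kN.
I_c = (π/8 − 8/(9π))·r⁴ = 0.109757 × 1.6⁴ = 0.719303 m⁴.
Centre of pressure: y_p = y_c + I_c/(y_c·A) = 0.679061 + 0.719303/(0.679061 × 4.02124) = 0.679061 + 0.263417 = 0.942478 m along the plane.
The resultant acts 0.679061 + 0.263417 = 0.942478 m (along the plate) below the hinge at the top edge, so the moment about the hinge is M = F × 0.942478 = 30.9935 × 0.942478 = 29.2107 kN·m.
A normal force at the bottom, 1.6 m from the hinge, must supply this moment: P = 29.2107/1.6 = 18.2567 kN.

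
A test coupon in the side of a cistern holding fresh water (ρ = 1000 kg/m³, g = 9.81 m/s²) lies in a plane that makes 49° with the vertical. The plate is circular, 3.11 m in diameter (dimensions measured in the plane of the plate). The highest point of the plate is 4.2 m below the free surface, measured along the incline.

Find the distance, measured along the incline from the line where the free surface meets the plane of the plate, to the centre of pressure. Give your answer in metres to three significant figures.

y_p = 5.86 m

γ = ρg = 1000 × 9.81 = 9810 N/m³ = 9.81 kN/m³.
The plate makes 49° with the vertical, i.e. θ = 90° − 49° = 41° to the horizontal. Measuring y along the incline from the free-surface line, vertical depth h = y·sinθ with sinθ = 0.656059.
The centroid is at the centre, 1.555 m below the top of the plate, so y_c = 4.2 + 1.555 = 5.755 m and h_c = 5.755 × 0.656059 = 3.77562 m.
A = π(1.555)² = 7.59645 m².
Resultant F = γ·h_c·A = 9.81 × 3.77562 × 7.59645 = 281.364 kN.
I_c = πr⁴/4 = π × 1.555⁴/4 = 4.5921 m⁴.
Centre of pressure: y_p = y_c + I_c/(y_c·A) = 5.755 + 4.5921/(5.755 × 7.59645) = 5.755 + 0.10504 = 5.86004 m along the plane.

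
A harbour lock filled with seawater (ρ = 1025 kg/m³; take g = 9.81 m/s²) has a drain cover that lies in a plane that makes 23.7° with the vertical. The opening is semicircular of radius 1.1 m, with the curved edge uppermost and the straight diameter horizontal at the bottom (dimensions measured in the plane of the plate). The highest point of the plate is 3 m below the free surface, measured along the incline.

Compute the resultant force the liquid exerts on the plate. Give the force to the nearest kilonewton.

γ = ρg = 1025 × 9.81 / 1000 = 10.05525 kN/m³.
The plate makes 23.7° with the vertical, i.e. θ = 90° − 23.7° = 66.3° to the horizontal. Measuring y along the incline from the free-surface line, vertical depth h = y·sinθ with sinθ = 0.915663.
The centroid lies 4r/(3π) = 0.466854 m above the diameter, so r − 4r/(3π) = 1.1 − 0.466854 = 0.633146 m below the topmost point, so y_c = 3 + 0.633146 = 3.63315 m and h_c = 3.63315 × 0.915663 = 3.32674 m.
A = πr²/2 = π × 1.1²/2 = 1.90066 m².
Resultant F = γ·h_c·A = 10.05525 × 3.32674 × 1.90066 = 63.5794 kN.

F ≈ 64 kN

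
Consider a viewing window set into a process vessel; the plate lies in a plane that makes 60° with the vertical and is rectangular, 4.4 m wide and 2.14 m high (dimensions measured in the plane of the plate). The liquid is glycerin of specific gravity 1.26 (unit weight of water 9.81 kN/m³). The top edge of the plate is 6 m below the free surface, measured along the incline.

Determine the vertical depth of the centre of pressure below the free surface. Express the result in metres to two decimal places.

γ = 1.26 × 9.81 = 12.3606 kN/m³.
The plate makes 60° with the vertical, i.e. θ = 90° − 60° = 30° to the horizontal. Measuring y along the incline from the free-surface line, vertical depth h = y·sinθ with sinθ = 0.500000.
The centroid lies 2.14/2 = 1.07 m below the top edge, so y_c = 6 + 1.07 = 7.07 m and h_c = 7.07 × 0.500000 = 3.535 m.
A = 4.4 × 2.14 = 9.416 m².
Resultant F = γ·h_c·A = 12.3606 × 3.535 × 9.416 = 411.429 kN.
I_c = b·h³/12 = 4.4 × 2.14³/12 = 3.59346 m⁴.
Centre of pressure: y_p = y_c + I_c/(y_c·A) = 7.07 + 3.59346/(7.07 × 9.416) = 7.07 + 0.0539793 = 7.12398 m along the plane.
Vertically, h_p = y_p·sinθ = 7.12398 × 0.500000 = 3.56199 m.

h_p = 3.56 m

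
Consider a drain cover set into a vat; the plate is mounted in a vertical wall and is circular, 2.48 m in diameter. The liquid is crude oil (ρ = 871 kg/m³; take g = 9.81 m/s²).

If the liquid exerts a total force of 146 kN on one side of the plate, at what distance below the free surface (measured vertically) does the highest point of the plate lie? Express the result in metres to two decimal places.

γ = ρg = 871 × 9.81 / 1000 = 8.54451 kN/m³.
A = π(1.24)² = 4.83051 m².
From F = γ·h_c·A, the centroid depth is h_c = 146/(8.54451 × 4.83051) = 3.53731 m.
The centroid is at the centre, 1.24 m below the top of the plate, so the highest point sits at h_top = 3.53731 − 1.24 = 2.29731 m below the surface.

d_top ≈ 2.30 m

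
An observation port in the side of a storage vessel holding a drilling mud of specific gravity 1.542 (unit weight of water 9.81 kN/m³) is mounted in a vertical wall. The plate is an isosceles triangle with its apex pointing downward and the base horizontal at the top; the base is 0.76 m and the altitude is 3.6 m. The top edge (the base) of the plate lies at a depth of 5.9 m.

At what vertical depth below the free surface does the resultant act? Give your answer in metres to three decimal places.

h_p = 7.201 m

γ = 1.542 × 9.81 = 15.12702 kN/m³.
With the apex down, the centroid sits h/3 = 3.6/3 = 1.2 m below the base (the top edge), so the centroid depth is h_c = 5.9 + 1.2 = 7.1 m.
A = ½ × 0.76 × 3.6 = 1.368 m².
Resultant F = γ·h_c·A = 15.12702 × 7.1 × 1.368 = 146.926 kN.
I_c = b·h³/36 = 0.76 × 3.6³/36 = 0.98496 m⁴.
Centre of pressure: y_p = y_c + I_c/(y_c·A) = 7.1 + 0.98496/(7.1 × 1.368) = 7.1 + 0.101408 = 7.20141 m along the plane.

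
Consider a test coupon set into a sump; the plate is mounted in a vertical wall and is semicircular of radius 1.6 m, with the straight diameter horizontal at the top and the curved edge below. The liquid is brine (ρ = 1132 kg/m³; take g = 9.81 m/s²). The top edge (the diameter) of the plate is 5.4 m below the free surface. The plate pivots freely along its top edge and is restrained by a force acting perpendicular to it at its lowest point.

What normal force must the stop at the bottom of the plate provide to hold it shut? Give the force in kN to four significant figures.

γ = ρg = 1132 × 9.81 / 1000 = 11.10492 kN/m³.
The centroid of a semicircle lies 4r/(3π) = 0.679061 m from the diameter, here below the top edge, so the centroid depth is h_c = 5.4 + 0.679061 = 6.07906 m.
A = πr²/2 = π × 1.6²/2 = 4.02124 m².
Resultant F = γ·h_c·A = 11.10492 × 6.07906 × 4.02124 = 271.464 kN.
I_c = (π/8 − 8/(9π))·r⁴ = 0.109757 × 1.6⁴ = 0.719303 m⁴.
Centre of pressure: y_p = y_c + I_c/(y_c·A) = 6.07906 + 0.719303/(6.07906 × 4.02124) = 6.07906 + 0.0294249 = 6.10848 m along the plane.
The resultant acts 0.679061 + 0.0294249 = 0.708486 m (along the plate) below the hinge at the top edge, so the moment about the hinge is M = F × 0.708486 = 271.464 × 0.708486 = 192.328 kN·m.
A normal force at the bottom, 1.6 m from the hinge, must supply this moment: P = 192.328/1.6 = 120.205 kN.

P ≈ 120.2 kN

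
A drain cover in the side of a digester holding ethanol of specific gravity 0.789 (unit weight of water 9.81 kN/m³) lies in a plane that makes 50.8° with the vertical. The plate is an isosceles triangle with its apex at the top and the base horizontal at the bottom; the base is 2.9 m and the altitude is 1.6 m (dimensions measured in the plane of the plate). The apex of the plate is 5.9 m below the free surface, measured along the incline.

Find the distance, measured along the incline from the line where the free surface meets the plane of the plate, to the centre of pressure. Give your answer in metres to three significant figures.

γ = 0.789 × 9.81 = 7.74009 kN/m³.
The plate makes 50.8° with the vertical, i.e. θ = 90° − 50.8° = 39.2° to the horizontal. Measuring y along the incline from the free-surface line, vertical depth h = y·sinθ with sinθ = 0.632029.
With the apex up, the centroid sits 2h/3 = 2 × 1.6/3 = 1.06667 m below the apex, so y_c = 5.9 + 1.06667 = 6.96667 m and h_c = 6.96667 × 0.632029 = 4.40314 m.
A = ½ × 2.9 × 1.6 = 2.32 m².
Resultant F = γ·h_c·A = 7.74009 × 4.40314 × 2.32 = 79.0672 kN.
I_c = b·h³/36 = 2.9 × 1.6³/36 = 0.329956 m⁴.
Centre of pressure: y_p = y_c + I_c/(y_c·A) = 6.96667 + 0.329956/(6.96667 × 2.32) = 6.96667 + 0.0204147 = 6.98708 m along the plane.

y_p = 6.99 m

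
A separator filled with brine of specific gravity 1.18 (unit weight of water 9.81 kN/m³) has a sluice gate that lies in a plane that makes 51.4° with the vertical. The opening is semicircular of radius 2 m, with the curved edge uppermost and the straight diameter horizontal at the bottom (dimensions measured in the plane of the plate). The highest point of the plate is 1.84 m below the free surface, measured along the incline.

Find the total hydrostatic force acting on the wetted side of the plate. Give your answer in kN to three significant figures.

F ≈ 136 kN

γ = 1.18 × 9.81 = 11.5758 kN/m³.
The plate makes 51.4° with the vertical, i.e. θ = 90° − 51.4° = 38.6° to the horizontal. Measuring y along the incline from the free-surface line, vertical depth h = y·sinθ with sinθ = 0.623880.
The centroid lies 4r/(3π) = 0.848826 m above the diameter, so r − 4r/(3π) = 2 − 0.848826 = 1.15117 m below the topmost point, so y_c = 1.84 + 1.15117 = 2.99117 m and h_c = 2.99117 × 0.623880 = 1.86613 m.
A = πr²/2 = π × 2²/2 = 6.28319 m².
Resultant F = γ·h_c·A = 11.5758 × 1.86613 × 6.28319 = 135.729 kN.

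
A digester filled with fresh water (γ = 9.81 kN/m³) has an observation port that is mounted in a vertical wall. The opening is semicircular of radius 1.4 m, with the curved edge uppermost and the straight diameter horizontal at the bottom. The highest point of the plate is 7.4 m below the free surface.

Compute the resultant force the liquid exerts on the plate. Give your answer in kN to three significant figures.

F ≈ 248 kN

γ = 9.81 kN/m³.
The centroid lies 4r/(3π) = 0.594178 m above the diameter, so r − 4r/(3π) = 1.4 − 0.594178 = 0.805822 m below the topmost point, so the centroid depth is h_c = 7.4 + 0.805822 = 8.20582 m.
A = πr²/2 = π × 1.4²/2 = 3.07876 m².
Resultant F = γ·h_c·A = 9.81 × 8.20582 × 3.07876 = 247.837 kN.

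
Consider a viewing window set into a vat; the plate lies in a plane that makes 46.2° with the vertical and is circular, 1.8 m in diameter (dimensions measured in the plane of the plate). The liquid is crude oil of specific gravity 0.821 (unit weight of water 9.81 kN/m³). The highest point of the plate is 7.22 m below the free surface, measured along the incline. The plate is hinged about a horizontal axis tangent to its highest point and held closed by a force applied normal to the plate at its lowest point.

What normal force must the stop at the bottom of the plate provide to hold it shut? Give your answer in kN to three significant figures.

P ≈ 59.2 kN

γ = 0.821 × 9.81 = 8.05401 kN/m³.
The plate makes 46.2° with the vertical, i.e. θ = 90° − 46.2° = 43.8° to the horizontal. Measuring y along the incline from the free-surface line, vertical depth h = y·sinθ with sinθ = 0.692143.
The centroid is at the centre, 0.9 m below the top of the plate, so y_c = 7.22 + 0.9 = 8.12 m and h_c = 8.12 × 0.692143 = 5.6202 m.
A = π(0.9)² = 2.54469 m².
Resultant F = γ·h_c·A = 8.05401 × 5.6202 × 2.54469 = 115.186 kN.
I_c = πr⁴/4 = π × 0.9⁴/4 = 0.5153 m⁴.
Centre of pressure: y_p = y_c + I_c/(y_c·A) = 8.12 + 0.5153/(8.12 × 2.54469) = 8.12 + 0.0249384 = 8.14494 m along the plane.
The resultant acts 0.9 + 0.0249384 = 0.924938 m (along the plate) below the hinge at the top edge, so the moment about the hinge is M = F × 0.924938 = 115.186 × 0.924938 = 106.54 kN·m.
A normal force at the bottom, 1.8 m from the hinge, must supply this moment: P = 106.54/1.8 = 59.1889 kN.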